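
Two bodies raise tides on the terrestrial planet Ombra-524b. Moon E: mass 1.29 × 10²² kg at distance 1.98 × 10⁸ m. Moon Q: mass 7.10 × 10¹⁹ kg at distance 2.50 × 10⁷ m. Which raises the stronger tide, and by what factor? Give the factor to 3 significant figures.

Tidal acceleration ∝ M/d³, so compare M/d³ for each.
Moon E: (1.29 × 10²²) / (1.98 × 10⁸)³ = 1.662 × 10⁻³
Moon Q: (7.10 × 10¹⁹) / (2.50 × 10⁷)³ = 4.544 × 10⁻³
Ratio (larger/smaller) = 2.73

Moon Q, by a factor of ≈ 2.73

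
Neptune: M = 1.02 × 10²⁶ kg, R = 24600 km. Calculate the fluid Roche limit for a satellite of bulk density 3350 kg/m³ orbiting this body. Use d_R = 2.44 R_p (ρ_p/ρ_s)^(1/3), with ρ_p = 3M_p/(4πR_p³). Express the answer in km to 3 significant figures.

ρ_p = 3M_p/(4πR_p³) = 3 × (1.02 × 10²⁶) / (4π × (2.46 × 10⁷ m)³) = 1640 kg/m³
d_R = 2.44 × 24600 km × (1640/3350)^(1/3)
    = 47300 km

47300 km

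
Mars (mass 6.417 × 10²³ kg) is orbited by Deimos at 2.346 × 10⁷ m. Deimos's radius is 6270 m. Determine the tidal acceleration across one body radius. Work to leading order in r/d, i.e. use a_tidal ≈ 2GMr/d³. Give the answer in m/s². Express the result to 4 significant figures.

4.159 × 10⁻⁵ m/s²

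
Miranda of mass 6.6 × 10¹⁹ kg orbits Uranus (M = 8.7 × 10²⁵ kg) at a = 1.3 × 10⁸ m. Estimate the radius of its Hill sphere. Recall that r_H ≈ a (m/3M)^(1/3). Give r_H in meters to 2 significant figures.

8.2 × 10⁵ m

r_H ≈ a (m/3M)^(1/3)
    = (1.3 × 10⁸) × (6.6 × 10¹⁹ / (3 × 8.7 × 10²⁵))^(1/3)
    = 8.2 × 10⁵ m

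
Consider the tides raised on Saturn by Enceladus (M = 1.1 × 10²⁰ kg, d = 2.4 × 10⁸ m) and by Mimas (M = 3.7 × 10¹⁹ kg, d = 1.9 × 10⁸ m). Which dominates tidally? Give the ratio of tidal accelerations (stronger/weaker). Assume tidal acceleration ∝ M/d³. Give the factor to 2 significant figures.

Enceladus, by a factor of ≈ 1.5

The tide-raising term goes as M/d³ (the gradient of a 1/d² field).
Enceladus: (1.1 × 10²⁰) / (2.4 × 10⁸)³ = 7.957 × 10⁻⁶
Mimas: (3.7 × 10¹⁹) / (1.9 × 10⁸)³ = 5.394 × 10⁻⁶
Ratio (larger/smaller) = 1.5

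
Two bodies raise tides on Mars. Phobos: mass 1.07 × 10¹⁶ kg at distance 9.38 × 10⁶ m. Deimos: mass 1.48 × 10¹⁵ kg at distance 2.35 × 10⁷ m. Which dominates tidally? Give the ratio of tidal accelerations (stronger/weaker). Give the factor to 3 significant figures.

Phobos, by a factor of ≈ 114

Compare M/d³ for the two perturbers:
Phobos: (1.07 × 10¹⁶) / (9.38 × 10⁶)³ = 1.297 × 10⁻⁵
Deimos: (1.48 × 10¹⁵) / (2.35 × 10⁷)³ = 1.140 × 10⁻⁷
Ratio (larger/smaller) = 114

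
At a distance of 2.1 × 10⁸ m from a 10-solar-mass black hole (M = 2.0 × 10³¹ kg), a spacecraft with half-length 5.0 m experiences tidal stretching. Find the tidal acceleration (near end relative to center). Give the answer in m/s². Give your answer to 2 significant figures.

Δg = 2GMr/d³
   = 2 × (6.674 × 10⁻¹¹) × (2.0 × 10³¹) × (5.0) / (2.1 × 10⁸)³
   = 1.4 × 10⁻³ m/s²

1.4 × 10⁻³ m/s²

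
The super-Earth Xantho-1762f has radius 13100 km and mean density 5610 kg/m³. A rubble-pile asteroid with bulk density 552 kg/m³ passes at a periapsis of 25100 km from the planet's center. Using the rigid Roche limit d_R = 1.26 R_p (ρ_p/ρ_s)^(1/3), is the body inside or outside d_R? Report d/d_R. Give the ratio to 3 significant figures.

inside; d/d_R ≈ 0.702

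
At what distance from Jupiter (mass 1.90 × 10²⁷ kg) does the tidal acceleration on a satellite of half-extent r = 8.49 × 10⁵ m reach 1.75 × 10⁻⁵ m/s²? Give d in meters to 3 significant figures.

2.31 × 10⁹ m

2GMr/d³ = a_tidal  ⇒  d = (2GMr / a_tidal)^(1/3)
d = (2 × 6.674×10⁻¹¹ × (1.90 × 10²⁷) × (8.49 × 10⁵) / (1.75 × 10⁻⁵))^(1/3)
  = 2.31 × 10⁹ m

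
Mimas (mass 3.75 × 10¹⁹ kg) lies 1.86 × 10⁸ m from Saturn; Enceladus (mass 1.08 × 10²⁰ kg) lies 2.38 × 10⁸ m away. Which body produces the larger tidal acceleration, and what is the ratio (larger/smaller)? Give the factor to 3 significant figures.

The tide-raising term goes as M/d³ (the gradient of a 1/d² field).
Mimas: (3.75 × 10¹⁹) / (1.86 × 10⁸)³ = 5.828 × 10⁻⁶
Enceladus: (1.08 × 10²⁰) / (2.38 × 10⁸)³ = 8.011 × 10⁻⁶
Ratio (larger/smaller) = 1.37

Enceladus, by a factor of ≈ 1.37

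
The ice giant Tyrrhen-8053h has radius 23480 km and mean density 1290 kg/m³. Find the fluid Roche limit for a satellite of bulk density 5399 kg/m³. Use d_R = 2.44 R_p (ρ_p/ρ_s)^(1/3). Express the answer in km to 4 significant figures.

d_R = 2.44 × 23480 km × (1290/5399)^(1/3)
    = 35550 km

35550 km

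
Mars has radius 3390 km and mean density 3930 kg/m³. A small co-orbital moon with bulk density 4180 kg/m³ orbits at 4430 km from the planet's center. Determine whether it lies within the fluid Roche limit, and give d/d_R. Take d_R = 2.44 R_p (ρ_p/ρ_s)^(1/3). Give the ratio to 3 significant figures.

d_R = 2.44 × (3390 km) × (3930/4180)^(1/3) = 8103 km
d/d_R = (4430) / (8103) = 0.547
Since d/d_R < 1, the body is inside the Roche limit.

inside; d/d_R ≈ 0.547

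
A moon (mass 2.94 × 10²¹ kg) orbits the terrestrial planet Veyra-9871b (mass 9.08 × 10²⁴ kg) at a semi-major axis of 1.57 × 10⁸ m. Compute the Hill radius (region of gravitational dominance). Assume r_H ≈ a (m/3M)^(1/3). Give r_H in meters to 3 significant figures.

7.48 × 10⁶ m

r_H ≈ a (m/3M)^(1/3)
    = (1.57 × 10⁸) × (2.94 × 10²¹ / (3 × 9.08 × 10²⁴))^(1/3)
    = 7.48 × 10⁶ m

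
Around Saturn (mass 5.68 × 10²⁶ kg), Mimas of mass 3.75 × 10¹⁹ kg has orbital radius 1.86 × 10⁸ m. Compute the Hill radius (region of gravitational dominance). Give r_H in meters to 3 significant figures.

5.21 × 10⁵ m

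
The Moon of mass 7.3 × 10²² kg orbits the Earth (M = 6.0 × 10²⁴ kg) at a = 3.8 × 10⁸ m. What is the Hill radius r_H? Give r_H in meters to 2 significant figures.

6.1 × 10⁷ m

r_H ≈ a (m/3M)^(1/3)
    = (3.8 × 10⁸) × (7.3 × 10²² / (3 × 6.0 × 10²⁴))^(1/3)
    = 6.1 × 10⁷ m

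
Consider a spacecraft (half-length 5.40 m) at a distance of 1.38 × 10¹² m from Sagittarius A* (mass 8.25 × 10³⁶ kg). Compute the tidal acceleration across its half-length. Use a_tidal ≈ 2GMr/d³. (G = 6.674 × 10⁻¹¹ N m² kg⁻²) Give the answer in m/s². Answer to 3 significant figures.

Δg = 2GMr/d³
   = 2 × (6.674 × 10⁻¹¹) × (8.25 × 10³⁶) × (5.40) / (1.38 × 10¹²)³
   = 2.26 × 10⁻⁹ m/s²

2.26 × 10⁻⁹ m/s²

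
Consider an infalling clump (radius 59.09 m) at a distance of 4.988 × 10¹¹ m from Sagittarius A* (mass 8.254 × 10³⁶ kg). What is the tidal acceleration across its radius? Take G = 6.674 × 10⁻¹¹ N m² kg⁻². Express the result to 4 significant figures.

5.246 × 10⁻⁷ m/s²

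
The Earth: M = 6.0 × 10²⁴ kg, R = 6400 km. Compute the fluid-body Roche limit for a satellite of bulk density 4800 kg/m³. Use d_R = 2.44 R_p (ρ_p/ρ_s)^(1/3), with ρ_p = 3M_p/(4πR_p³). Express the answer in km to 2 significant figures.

16000 km

ρ_p = 3M_p/(4πR_p³) = 3 × (6.0 × 10²⁴) / (4π × (6.4 × 10⁶ m)³) = 5500 kg/m³
d_R = 2.44 × 6400 km × (5500/4800)^(1/3)
    = 16000 km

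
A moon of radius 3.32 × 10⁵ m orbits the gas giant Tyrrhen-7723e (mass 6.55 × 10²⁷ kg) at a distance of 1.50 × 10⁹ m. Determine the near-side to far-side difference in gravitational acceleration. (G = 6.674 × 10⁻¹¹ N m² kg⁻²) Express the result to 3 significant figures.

1.72 × 10⁻⁴ m/s²

a_tidal = 4GMr/d³
        = 4 × (6.674 × 10⁻¹¹) × (6.55 × 10²⁷) × (3.32 × 10⁵) / (1.50 × 10⁹)³
        = 1.72 × 10⁻⁴ m/s²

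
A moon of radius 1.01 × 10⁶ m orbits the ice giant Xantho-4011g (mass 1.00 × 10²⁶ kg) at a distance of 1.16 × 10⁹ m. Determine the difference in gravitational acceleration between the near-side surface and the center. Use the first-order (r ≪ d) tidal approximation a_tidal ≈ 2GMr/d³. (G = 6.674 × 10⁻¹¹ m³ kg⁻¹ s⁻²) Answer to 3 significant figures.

a_tidal = 2GMr/d³
        = 2 × (6.674 × 10⁻¹¹) × (1.00 × 10²⁶) × (1.01 × 10⁶) / (1.16 × 10⁹)³
        = 8.64 × 10⁻⁶ m/s²

8.64 × 10⁻⁶ m/s²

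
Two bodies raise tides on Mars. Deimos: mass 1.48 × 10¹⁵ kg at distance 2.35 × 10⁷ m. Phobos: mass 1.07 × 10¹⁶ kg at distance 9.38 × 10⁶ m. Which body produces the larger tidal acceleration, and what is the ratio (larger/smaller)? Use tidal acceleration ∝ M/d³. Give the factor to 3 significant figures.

Phobos, by a factor of ≈ 114

Tidal acceleration ∝ M/d³, so compare M/d³ for each.
Deimos: (1.48 × 10¹⁵) / (2.35 × 10⁷)³ = 1.140 × 10⁻⁷
Phobos: (1.07 × 10¹⁶) / (9.38 × 10⁶)³ = 1.297 × 10⁻⁵
Ratio (larger/smaller) = 114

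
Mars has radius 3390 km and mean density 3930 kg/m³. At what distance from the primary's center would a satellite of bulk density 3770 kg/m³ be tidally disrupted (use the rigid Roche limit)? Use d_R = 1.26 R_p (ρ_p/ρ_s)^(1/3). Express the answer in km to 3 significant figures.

4330 km

d_R = 1.26 × 3390 km × (3930/3770)^(1/3)
    = 4330 km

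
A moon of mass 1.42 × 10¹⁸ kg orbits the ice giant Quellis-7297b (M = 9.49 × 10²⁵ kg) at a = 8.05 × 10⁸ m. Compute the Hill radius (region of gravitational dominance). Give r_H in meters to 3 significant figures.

1.38 × 10⁶ m

r_H ≈ a (m/3M)^(1/3)
    = (8.05 × 10⁸) × (1.42 × 10¹⁸ / (3 × 9.49 × 10²⁵))^(1/3)
    = 1.38 × 10⁶ m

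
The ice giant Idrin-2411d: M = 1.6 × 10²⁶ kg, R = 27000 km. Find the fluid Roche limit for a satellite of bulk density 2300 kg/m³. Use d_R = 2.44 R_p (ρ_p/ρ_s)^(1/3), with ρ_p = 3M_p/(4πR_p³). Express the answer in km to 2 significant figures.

ρ_p = 3M_p/(4πR_p³) = 3 × (1.6 × 10²⁶) / (4π × (2.7 × 10⁷ m)³) = 1900 kg/m³
d_R = 2.44 × 27000 km × (1900/2300)^(1/3)
    = 62000 km

62000 km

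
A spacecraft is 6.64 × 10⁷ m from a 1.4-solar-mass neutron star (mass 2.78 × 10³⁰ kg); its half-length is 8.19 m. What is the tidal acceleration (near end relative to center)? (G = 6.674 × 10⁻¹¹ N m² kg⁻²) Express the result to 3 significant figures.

a_tidal = 2GMr/d³
        = 2 × (6.674 × 10⁻¹¹) × (2.78 × 10³⁰) × (8.19) / (6.64 × 10⁷)³
        = 1.04 × 10⁻² m/s²

1.04 × 10⁻² m/s²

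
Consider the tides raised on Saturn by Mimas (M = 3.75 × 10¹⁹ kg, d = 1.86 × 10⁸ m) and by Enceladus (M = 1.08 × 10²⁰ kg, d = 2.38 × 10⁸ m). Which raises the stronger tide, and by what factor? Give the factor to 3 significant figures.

The tide-raising term goes as M/d³ (the gradient of a 1/d² field).
Mimas: (3.75 × 10¹⁹) / (1.86 × 10⁸)³ = 5.828 × 10⁻⁶
Enceladus: (1.08 × 10²⁰) / (2.38 × 10⁸)³ = 8.011 × 10⁻⁶
Ratio (larger/smaller) = 1.37

Enceladus, by a factor of ≈ 1.37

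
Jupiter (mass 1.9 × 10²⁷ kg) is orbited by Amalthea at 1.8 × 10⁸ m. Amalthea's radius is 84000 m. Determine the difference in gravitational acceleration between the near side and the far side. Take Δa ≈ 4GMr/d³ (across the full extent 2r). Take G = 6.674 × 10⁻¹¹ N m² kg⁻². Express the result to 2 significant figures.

7.3 × 10⁻³ m/s²

Δg = 4GMr/d³
   = 4 × (6.674 × 10⁻¹¹) × (1.9 × 10²⁷) × (84000) / (1.8 × 10⁸)³
   = 7.3 × 10⁻³ m/s²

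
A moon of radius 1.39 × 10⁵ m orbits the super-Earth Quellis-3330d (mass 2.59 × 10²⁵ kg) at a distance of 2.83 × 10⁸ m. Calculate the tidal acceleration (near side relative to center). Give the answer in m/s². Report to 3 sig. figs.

Δa = 2GMr/d³
   = 2 × (6.674 × 10⁻¹¹) × (2.59 × 10²⁵) × (1.39 × 10⁵) / (2.83 × 10⁸)³
   = 2.12 × 10⁻⁵ m/s²

2.12 × 10⁻⁵ m/s²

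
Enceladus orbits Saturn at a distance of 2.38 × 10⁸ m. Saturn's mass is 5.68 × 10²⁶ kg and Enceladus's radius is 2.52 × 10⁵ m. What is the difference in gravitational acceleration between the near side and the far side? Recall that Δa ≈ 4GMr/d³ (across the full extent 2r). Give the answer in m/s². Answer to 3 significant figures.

2.83 × 10⁻³ m/s²

a_tidal = 4GMr/d³
        = 4 × (6.674 × 10⁻¹¹) × (5.68 × 10²⁶) × (2.52 × 10⁵) / (2.38 × 10⁸)³
        = 2.83 × 10⁻³ m/s²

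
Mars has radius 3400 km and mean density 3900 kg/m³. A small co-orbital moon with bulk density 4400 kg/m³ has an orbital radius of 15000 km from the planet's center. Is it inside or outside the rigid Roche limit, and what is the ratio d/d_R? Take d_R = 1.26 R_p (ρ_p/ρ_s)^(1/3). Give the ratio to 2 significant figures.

outside; d/d_R ≈ 3.6

d_R = 1.26 × (3400 km) × (3900/4400)^(1/3) = 4115 km
d/d_R = (15000) / (4115) = 3.6
Since d/d_R > 1, the body is outside the Roche limit.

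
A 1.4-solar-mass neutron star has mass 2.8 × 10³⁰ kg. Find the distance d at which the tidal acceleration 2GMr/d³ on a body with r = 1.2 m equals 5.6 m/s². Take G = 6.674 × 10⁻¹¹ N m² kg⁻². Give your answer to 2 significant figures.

4.3 × 10⁶ m

2GMr/d³ = a_tidal  ⇒  d = (2GMr / a_tidal)^(1/3)
d = (2 × 6.674×10⁻¹¹ × (2.8 × 10³⁰) × (1.2) / (5.6))^(1/3)
  = 4.3 × 10⁶ m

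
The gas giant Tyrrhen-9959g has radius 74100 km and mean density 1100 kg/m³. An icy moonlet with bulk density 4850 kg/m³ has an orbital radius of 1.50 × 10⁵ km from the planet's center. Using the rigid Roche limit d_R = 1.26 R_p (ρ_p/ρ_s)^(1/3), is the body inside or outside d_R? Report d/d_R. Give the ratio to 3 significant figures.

outside; d/d_R ≈ 2.63

d_R = 1.26 × (74100 km) × (1100/4850)^(1/3) = 56940 km
d/d_R = (1.50 × 10⁵) / (56940) = 2.63
Since d/d_R > 1, the body is outside the Roche limit.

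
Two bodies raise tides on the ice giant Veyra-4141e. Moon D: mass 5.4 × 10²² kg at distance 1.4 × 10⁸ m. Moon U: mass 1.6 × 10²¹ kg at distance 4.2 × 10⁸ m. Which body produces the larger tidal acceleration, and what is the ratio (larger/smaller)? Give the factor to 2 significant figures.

Compare M/d³ for the two perturbers:
Moon D: (5.4 × 10²²) / (1.4 × 10⁸)³ = 1.968 × 10⁻²
Moon U: (1.6 × 10²¹) / (4.2 × 10⁸)³ = 2.160 × 10⁻⁵
Ratio (larger/smaller) = 910

Moon D, by a factor of ≈ 910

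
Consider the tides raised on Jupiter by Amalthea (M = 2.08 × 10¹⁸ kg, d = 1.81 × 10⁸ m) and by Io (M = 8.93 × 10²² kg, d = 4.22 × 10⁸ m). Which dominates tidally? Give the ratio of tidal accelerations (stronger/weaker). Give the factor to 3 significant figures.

Io, by a factor of ≈ 3390

The tide-raising term goes as M/d³ (the gradient of a 1/d² field).
Amalthea: (2.08 × 10¹⁸) / (1.81 × 10⁸)³ = 3.508 × 10⁻⁷
Io: (8.93 × 10²²) / (4.22 × 10⁸)³ = 1.188 × 10⁻³
Ratio (larger/smaller) = 3390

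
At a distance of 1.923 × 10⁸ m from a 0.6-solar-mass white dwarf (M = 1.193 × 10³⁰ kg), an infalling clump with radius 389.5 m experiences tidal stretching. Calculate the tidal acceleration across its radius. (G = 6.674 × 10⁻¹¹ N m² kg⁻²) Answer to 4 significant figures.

8.722 × 10⁻³ m/s²

Differencing GM/(d−r)² and GM/d² to first order in r/d gives 2GMr/d³.
Δg = 2GMr/d³
   = 2 × (6.674 × 10⁻¹¹) × (1.193 × 10³⁰) × (389.5) / (1.923 × 10⁸)³
   = 8.722 × 10⁻³ m/s²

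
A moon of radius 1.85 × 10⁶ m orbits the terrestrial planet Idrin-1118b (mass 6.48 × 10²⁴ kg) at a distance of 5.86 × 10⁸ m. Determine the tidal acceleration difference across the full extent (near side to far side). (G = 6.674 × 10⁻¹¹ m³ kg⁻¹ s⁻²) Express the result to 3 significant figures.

1.59 × 10⁻⁵ m/s²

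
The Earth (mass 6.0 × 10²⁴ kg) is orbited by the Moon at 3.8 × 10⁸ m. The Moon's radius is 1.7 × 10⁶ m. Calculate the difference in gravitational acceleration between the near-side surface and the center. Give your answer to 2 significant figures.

2.5 × 10⁻⁵ m/s²

Δa = 2GMr/d³
   = 2 × (6.674 × 10⁻¹¹) × (6.0 × 10²⁴) × (1.7 × 10⁶) / (3.8 × 10⁸)³
   = 2.5 × 10⁻⁵ m/s²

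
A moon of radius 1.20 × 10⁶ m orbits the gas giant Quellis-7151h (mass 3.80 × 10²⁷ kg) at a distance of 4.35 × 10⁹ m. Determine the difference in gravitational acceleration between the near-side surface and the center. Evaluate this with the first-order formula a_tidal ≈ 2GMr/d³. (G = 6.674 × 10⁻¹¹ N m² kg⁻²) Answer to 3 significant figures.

7.39 × 10⁻⁶ m/s²

Since r ≪ d, expand the inverse-square field across one radius to get the leading 2GMr/d³ term.
a_tidal = 2GMr/d³
        = 2 × (6.674 × 10⁻¹¹) × (3.80 × 10²⁷) × (1.20 × 10⁶) / (4.35 × 10⁹)³
        = 7.39 × 10⁻⁶ m/s²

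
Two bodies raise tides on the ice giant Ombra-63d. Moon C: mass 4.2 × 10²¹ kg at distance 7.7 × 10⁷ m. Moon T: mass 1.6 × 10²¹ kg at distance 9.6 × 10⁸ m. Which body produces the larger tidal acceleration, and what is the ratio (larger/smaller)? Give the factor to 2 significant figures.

Moon C, by a factor of ≈ 5100

The tide-raising term goes as M/d³ (the gradient of a 1/d² field).
Moon C: (4.2 × 10²¹) / (7.7 × 10⁷)³ = 9.200 × 10⁻³
Moon T: (1.6 × 10²¹) / (9.6 × 10⁸)³ = 1.808 × 10⁻⁶
Ratio (larger/smaller) = 5100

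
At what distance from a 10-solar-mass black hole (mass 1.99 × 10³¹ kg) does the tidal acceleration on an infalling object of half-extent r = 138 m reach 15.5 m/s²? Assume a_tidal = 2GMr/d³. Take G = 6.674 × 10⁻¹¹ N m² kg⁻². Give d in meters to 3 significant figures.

2.87 × 10⁷ m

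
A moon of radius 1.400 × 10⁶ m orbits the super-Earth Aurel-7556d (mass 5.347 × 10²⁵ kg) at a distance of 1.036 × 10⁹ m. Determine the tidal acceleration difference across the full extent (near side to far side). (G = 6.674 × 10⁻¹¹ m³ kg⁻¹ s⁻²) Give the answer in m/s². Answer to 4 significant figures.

Δg = 4GMr/d³
   = 4 × (6.674 × 10⁻¹¹) × (5.347 × 10²⁵) × (1.400 × 10⁶) / (1.036 × 10⁹)³
   = 1.797 × 10⁻⁵ m/s²

1.797 × 10⁻⁵ m/s²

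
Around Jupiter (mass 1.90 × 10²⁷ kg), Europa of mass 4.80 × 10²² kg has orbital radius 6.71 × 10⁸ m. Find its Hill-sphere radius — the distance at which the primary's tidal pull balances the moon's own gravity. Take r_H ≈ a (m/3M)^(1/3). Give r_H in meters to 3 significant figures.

1.37 × 10⁷ m

r_H ≈ a (m/3M)^(1/3)
    = (6.71 × 10⁸) × (4.80 × 10²² / (3 × 1.90 × 10²⁷))^(1/3)
    = 1.37 × 10⁷ m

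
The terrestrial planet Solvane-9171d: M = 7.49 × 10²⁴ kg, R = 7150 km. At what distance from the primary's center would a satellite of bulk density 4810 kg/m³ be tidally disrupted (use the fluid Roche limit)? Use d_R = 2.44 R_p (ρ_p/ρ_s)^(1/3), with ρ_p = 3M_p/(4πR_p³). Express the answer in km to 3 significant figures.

17500 km

ρ_p = 3M_p/(4πR_p³) = 3 × (7.49 × 10²⁴) / (4π × (7.15 × 10⁶ m)³) = 4890 kg/m³
d_R = 2.44 × 7150 km × (4890/4810)^(1/3)
    = 17500 km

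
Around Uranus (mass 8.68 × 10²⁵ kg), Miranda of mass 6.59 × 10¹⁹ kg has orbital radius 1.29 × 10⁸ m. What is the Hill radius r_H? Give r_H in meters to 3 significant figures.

r_H ≈ a (m/3M)^(1/3)
    = (1.29 × 10⁸) × (6.59 × 10¹⁹ / (3 × 8.68 × 10²⁵))^(1/3)
    = 8.16 × 10⁵ m

8.16 × 10⁵ m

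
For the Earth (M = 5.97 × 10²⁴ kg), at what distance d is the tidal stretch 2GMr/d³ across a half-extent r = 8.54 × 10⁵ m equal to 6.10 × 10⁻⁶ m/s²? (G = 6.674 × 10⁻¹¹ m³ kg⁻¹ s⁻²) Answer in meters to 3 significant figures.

4.81 × 10⁸ m

2GMr/d³ = a_tidal  ⇒  d = (2GMr / a_tidal)^(1/3)
d = (2 × 6.674×10⁻¹¹ × (5.97 × 10²⁴) × (8.54 × 10⁵) / (6.10 × 10⁻⁶))^(1/3)
  = 4.81 × 10⁸ m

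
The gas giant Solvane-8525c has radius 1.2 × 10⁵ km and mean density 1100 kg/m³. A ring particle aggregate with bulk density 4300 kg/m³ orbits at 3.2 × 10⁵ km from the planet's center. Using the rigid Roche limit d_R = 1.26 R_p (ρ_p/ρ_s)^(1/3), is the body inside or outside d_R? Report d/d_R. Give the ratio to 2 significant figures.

outside; d/d_R ≈ 3.3

d_R = 1.26 × (1.2 × 10⁵ km) × (1100/4300)^(1/3) = 95980 km
d/d_R = (3.2 × 10⁵) / (95980) = 3.3
Since d/d_R > 1, the body is outside the Roche limit.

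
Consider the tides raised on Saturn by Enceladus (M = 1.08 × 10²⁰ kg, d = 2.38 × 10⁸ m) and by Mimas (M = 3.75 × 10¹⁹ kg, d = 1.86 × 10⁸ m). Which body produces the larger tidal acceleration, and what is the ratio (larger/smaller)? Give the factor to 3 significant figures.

Tidal acceleration ∝ M/d³, so compare M/d³ for each.
Enceladus: (1.08 × 10²⁰) / (2.38 × 10⁸)³ = 8.011 × 10⁻⁶
Mimas: (3.75 × 10¹⁹) / (1.86 × 10⁸)³ = 5.828 × 10⁻⁶
Ratio (larger/smaller) = 1.37

Enceladus, by a factor of ≈ 1.37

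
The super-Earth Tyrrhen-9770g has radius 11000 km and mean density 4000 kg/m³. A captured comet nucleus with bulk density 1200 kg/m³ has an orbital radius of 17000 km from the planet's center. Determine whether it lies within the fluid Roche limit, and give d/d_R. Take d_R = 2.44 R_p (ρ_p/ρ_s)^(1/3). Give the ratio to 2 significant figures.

d_R = 2.44 × (11000 km) × (4000/1200)^(1/3) = 40090 km
d/d_R = (17000) / (40090) = 0.42
Since d/d_R < 1, the body is inside the Roche limit.

inside; d/d_R ≈ 0.42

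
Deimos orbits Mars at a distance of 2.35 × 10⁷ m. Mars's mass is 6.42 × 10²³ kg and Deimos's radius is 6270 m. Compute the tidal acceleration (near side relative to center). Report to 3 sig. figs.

Δg = 2GMr/d³
   = 2 × (6.674 × 10⁻¹¹) × (6.42 × 10²³) × (6270) / (2.35 × 10⁷)³
   = 4.14 × 10⁻⁵ m/s²

4.14 × 10⁻⁵ m/s²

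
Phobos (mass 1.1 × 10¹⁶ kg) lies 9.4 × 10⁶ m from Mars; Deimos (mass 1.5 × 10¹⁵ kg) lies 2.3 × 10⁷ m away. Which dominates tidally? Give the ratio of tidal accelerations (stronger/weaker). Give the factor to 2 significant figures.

Phobos, by a factor of ≈ 110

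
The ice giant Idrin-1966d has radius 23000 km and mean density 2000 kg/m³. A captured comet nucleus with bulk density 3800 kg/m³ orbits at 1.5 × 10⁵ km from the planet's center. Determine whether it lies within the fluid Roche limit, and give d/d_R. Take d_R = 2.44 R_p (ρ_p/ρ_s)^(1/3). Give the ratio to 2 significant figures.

d_R = 2.44 × (23000 km) × (2000/3800)^(1/3) = 45310 km
d/d_R = (1.5 × 10⁵) / (45310) = 3.3
Since d/d_R > 1, the body is outside the Roche limit.

outside; d/d_R ≈ 3.3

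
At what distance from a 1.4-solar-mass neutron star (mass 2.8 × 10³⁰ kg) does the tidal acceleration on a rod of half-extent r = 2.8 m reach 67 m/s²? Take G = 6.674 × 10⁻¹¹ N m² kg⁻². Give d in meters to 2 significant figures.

2GMr/d³ = a_tidal  ⇒  d = (2GMr / a_tidal)^(1/3)
d = (2 × 6.674×10⁻¹¹ × (2.8 × 10³⁰) × (2.8) / (67))^(1/3)
  = 2.5 × 10⁶ m

2.5 × 10⁶ m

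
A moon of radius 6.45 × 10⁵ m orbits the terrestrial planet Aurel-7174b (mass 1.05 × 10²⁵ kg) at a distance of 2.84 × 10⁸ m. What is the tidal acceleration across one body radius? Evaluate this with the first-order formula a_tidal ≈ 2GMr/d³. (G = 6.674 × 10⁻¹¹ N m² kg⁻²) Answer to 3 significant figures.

3.95 × 10⁻⁵ m/s²

The tidal stretch is the gradient of GM/d² times the body's extent r, hence the 1/d³ dependence.
a_tidal = 2GMr/d³
        = 2 × (6.674 × 10⁻¹¹) × (1.05 × 10²⁵) × (6.45 × 10⁵) / (2.84 × 10⁸)³
        = 3.95 × 10⁻⁵ m/s²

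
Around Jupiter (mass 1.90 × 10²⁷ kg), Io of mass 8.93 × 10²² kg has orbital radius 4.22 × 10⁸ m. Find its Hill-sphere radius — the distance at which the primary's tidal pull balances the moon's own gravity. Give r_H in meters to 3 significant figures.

1.06 × 10⁷ m

r_H ≈ a (m/3M)^(1/3)
    = (4.22 × 10⁸) × (8.93 × 10²² / (3 × 1.90 × 10²⁷))^(1/3)
    = 1.06 × 10⁷ m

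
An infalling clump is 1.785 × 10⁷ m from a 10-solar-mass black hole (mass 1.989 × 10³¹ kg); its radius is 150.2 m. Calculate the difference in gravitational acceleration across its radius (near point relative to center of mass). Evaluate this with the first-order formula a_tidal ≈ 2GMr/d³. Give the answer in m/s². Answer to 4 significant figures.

Δg = 2GMr/d³
   = 2 × (6.674 × 10⁻¹¹) × (1.989 × 10³¹) × (150.2) / (1.785 × 10⁷)³
   = 7.011 × 10¹ m/s²

7.011 × 10¹ m/s²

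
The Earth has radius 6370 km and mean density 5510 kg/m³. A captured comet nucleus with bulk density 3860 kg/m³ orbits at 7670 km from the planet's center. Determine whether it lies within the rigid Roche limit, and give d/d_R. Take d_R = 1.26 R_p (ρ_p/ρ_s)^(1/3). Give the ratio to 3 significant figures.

inside; d/d_R ≈ 0.849

d_R = 1.26 × (6370 km) × (5510/3860)^(1/3) = 9037 km
d/d_R = (7670) / (9037) = 0.849
Since d/d_R < 1, the body is inside the Roche limit.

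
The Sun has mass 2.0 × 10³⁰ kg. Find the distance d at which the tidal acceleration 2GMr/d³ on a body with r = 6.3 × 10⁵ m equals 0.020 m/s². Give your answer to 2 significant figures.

2.0 × 10⁹ m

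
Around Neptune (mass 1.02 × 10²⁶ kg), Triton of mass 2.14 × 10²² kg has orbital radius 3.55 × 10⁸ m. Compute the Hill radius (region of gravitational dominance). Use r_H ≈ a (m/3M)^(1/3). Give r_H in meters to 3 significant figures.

1.46 × 10⁷ m

r_H ≈ a (m/3M)^(1/3)
    = (3.55 × 10⁸) × (2.14 × 10²² / (3 × 1.02 × 10²⁶))^(1/3)
    = 1.46 × 10⁷ m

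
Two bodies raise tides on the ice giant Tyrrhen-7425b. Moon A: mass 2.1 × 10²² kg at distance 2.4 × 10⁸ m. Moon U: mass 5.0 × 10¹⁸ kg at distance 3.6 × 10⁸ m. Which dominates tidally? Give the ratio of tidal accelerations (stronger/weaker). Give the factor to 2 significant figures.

Tidal stretch scales as M/d³; compute that for each body.
Moon A: (2.1 × 10²²) / (2.4 × 10⁸)³ = 1.519 × 10⁻³
Moon U: (5.0 × 10¹⁸) / (3.6 × 10⁸)³ = 1.072 × 10⁻⁷
Ratio (larger/smaller) = 14000

Moon A, by a factor of ≈ 14000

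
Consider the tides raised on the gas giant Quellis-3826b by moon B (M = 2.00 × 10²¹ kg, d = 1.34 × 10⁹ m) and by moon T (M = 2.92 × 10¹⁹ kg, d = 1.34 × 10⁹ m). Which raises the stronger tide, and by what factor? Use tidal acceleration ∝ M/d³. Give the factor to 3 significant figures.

Tidal acceleration ∝ M/d³, so compare M/d³ for each.
Moon B: (2.00 × 10²¹) / (1.34 × 10⁹)³ = 8.312 × 10⁻⁷
Moon T: (2.92 × 10¹⁹) / (1.34 × 10⁹)³ = 1.214 × 10⁻⁸
Ratio (larger/smaller) = 68.5

Moon B, by a factor of ≈ 68.5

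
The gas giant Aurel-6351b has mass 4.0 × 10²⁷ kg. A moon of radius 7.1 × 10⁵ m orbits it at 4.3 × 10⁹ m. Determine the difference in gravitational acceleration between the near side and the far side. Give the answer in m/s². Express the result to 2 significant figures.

9.5 × 10⁻⁶ m/s²

a_tidal = 4GMr/d³
        = 4 × (6.674 × 10⁻¹¹) × (4.0 × 10²⁷) × (7.1 × 10⁵) / (4.3 × 10⁹)³
        = 9.5 × 10⁻⁶ m/s²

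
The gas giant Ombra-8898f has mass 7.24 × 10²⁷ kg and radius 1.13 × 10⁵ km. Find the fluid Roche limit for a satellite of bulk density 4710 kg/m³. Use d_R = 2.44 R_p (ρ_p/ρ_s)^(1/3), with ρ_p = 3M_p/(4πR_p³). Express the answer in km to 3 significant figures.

ρ_p = 3M_p/(4πR_p³) = 3 × (7.24 × 10²⁷) / (4π × (1.13 × 10⁸ m)³) = 1200 kg/m³
d_R = 2.44 × 1.13 × 10⁵ km × (1200/4710)^(1/3)
    = 1.75 × 10⁵ km

1.75 × 10⁵ km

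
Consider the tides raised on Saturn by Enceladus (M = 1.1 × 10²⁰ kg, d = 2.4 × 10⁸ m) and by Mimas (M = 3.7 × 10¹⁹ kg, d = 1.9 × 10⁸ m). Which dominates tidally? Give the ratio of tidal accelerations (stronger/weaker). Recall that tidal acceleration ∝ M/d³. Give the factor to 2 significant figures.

Enceladus, by a factor of ≈ 1.5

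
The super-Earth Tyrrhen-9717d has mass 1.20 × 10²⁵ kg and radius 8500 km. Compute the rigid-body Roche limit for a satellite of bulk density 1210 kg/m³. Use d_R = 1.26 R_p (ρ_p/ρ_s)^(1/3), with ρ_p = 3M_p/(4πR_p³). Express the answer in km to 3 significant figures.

ρ_p = 3M_p/(4πR_p³) = 3 × (1.20 × 10²⁵) / (4π × (8.50 × 10⁶ m)³) = 4660 kg/m³
d_R = 1.26 × 8500 km × (4660/1210)^(1/3)
    = 16800 km

16800 km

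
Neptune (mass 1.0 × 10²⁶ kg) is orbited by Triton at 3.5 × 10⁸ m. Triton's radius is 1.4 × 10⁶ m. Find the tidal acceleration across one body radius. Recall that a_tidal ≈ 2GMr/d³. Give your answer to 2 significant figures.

Differencing GM/(d−r)² and GM/d² to first order in r/d gives 2GMr/d³.
a_tidal = 2GMr/d³
        = 2 × (6.674 × 10⁻¹¹) × (1.0 × 10²⁶) × (1.4 × 10⁶) / (3.5 × 10⁸)³
        = 4.4 × 10⁻⁴ m/s²

4.4 × 10⁻⁴ m/s²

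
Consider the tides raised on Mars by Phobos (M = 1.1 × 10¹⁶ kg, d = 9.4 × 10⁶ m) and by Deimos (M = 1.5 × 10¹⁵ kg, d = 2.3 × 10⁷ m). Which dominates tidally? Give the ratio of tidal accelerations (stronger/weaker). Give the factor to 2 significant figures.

Compare M/d³ for the two perturbers:
Phobos: (1.1 × 10¹⁶) / (9.4 × 10⁶)³ = 1.324 × 10⁻⁵
Deimos: (1.5 × 10¹⁵) / (2.3 × 10⁷)³ = 1.233 × 10⁻⁷
Ratio (larger/smaller) = 110

Phobos, by a factor of ≈ 110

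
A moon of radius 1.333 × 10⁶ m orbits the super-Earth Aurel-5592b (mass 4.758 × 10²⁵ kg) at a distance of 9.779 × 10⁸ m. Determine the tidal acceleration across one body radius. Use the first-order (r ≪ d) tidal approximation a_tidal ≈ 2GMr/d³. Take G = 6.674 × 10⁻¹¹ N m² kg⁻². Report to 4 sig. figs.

The tidal stretch is the gradient of GM/d² times the body's extent r, hence the 1/d³ dependence.
a_tidal = 2GMr/d³
        = 2 × (6.674 × 10⁻¹¹) × (4.758 × 10²⁵) × (1.333 × 10⁶) / (9.779 × 10⁸)³
        = 9.053 × 10⁻⁶ m/s²

9.053 × 10⁻⁶ m/s²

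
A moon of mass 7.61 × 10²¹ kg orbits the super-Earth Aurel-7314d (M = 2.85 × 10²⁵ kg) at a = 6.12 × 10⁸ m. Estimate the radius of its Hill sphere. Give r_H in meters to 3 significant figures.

r_H ≈ a (m/3M)^(1/3)
    = (6.12 × 10⁸) × (7.61 × 10²¹ / (3 × 2.85 × 10²⁵))^(1/3)
    = 2.73 × 10⁷ m

2.73 × 10⁷ m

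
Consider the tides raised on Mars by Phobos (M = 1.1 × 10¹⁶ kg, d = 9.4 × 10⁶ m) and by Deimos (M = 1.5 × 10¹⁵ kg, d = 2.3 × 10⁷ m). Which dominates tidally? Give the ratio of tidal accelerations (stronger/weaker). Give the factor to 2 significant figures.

Tidal stretch scales as M/d³; compute that for each body.
Phobos: (1.1 × 10¹⁶) / (9.4 × 10⁶)³ = 1.324 × 10⁻⁵
Deimos: (1.5 × 10¹⁵) / (2.3 × 10⁷)³ = 1.233 × 10⁻⁷
Ratio (larger/smaller) = 110

Phobos, by a factor of ≈ 110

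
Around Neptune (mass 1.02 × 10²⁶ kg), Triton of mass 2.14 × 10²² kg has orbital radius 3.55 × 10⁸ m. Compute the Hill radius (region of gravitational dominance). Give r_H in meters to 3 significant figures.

r_H ≈ a (m/3M)^(1/3)
    = (3.55 × 10⁸) × (2.14 × 10²² / (3 × 1.02 × 10²⁶))^(1/3)
    = 1.46 × 10⁷ m

1.46 × 10⁷ m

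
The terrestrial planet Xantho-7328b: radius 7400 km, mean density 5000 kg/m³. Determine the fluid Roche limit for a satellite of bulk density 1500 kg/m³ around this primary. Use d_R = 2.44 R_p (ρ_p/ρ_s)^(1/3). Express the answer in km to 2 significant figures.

d_R = 2.44 × 7400 km × (5000/1500)^(1/3)
    = 27000 km

27000 km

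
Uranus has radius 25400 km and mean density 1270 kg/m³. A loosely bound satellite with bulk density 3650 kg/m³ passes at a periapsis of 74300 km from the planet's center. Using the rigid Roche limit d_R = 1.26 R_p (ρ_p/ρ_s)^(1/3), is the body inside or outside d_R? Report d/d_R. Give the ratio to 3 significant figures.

outside; d/d_R ≈ 3.30

d_R = 1.26 × (25400 km) × (1270/3650)^(1/3) = 22510 km
d/d_R = (74300) / (22510) = 3.30
Since d/d_R > 1, the body is outside the Roche limit.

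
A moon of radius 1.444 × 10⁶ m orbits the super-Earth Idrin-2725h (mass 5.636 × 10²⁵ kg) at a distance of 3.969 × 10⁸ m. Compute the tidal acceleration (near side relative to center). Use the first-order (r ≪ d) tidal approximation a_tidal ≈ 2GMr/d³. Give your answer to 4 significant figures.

Differencing GM/(d−r)² and GM/d² to first order in r/d gives 2GMr/d³.
Δa = 2GMr/d³
   = 2 × (6.674 × 10⁻¹¹) × (5.636 × 10²⁵) × (1.444 × 10⁶) / (3.969 × 10⁸)³
   = 1.737 × 10⁻⁴ m/s²

1.737 × 10⁻⁴ m/s²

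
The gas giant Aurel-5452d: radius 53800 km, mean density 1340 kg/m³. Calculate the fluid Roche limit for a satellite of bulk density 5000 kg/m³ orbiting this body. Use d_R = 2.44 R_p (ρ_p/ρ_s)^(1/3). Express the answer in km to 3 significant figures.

84600 km

d_R = 2.44 × 53800 km × (1340/5000)^(1/3)
    = 84600 km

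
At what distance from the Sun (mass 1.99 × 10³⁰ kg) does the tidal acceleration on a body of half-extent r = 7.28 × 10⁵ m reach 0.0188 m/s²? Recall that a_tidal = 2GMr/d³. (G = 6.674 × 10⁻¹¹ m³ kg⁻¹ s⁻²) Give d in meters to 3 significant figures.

2.17 × 10⁹ m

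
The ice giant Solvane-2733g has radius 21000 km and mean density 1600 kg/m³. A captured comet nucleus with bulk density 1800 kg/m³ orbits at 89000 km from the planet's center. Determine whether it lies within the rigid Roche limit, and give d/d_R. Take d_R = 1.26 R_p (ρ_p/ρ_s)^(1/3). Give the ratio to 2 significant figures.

outside; d/d_R ≈ 3.5

d_R = 1.26 × (21000 km) × (1600/1800)^(1/3) = 25440 km
d/d_R = (89000) / (25440) = 3.5
Since d/d_R > 1, the body is outside the Roche limit.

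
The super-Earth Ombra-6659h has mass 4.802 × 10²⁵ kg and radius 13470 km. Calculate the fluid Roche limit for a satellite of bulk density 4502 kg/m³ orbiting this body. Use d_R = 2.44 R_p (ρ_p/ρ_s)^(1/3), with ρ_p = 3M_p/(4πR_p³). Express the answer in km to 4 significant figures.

33320 km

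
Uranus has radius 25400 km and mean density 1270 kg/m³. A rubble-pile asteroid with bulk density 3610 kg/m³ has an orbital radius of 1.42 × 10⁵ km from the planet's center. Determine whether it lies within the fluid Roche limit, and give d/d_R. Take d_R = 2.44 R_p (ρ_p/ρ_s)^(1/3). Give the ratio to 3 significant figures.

outside; d/d_R ≈ 3.25

d_R = 2.44 × (25400 km) × (1270/3610)^(1/3) = 43750 km
d/d_R = (1.42 × 10⁵) / (43750) = 3.25
Since d/d_R > 1, the body is outside the Roche limit.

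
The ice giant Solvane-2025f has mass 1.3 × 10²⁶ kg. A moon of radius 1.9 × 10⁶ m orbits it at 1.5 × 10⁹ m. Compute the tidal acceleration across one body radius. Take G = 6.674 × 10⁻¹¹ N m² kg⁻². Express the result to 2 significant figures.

a_tidal = 2GMr/d³
        = 2 × (6.674 × 10⁻¹¹) × (1.3 × 10²⁶) × (1.9 × 10⁶) / (1.5 × 10⁹)³
        = 9.8 × 10⁻⁶ m/s²

9.8 × 10⁻⁶ m/s²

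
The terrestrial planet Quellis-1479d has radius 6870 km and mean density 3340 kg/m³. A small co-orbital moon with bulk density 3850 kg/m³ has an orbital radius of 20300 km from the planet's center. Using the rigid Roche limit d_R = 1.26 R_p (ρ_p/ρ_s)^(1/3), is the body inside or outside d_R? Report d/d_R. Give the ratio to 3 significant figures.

d_R = 1.26 × (6870 km) × (3340/3850)^(1/3) = 8256 km
d/d_R = (20300) / (8256) = 2.46
Since d/d_R > 1, the body is outside the Roche limit.

outside; d/d_R ≈ 2.46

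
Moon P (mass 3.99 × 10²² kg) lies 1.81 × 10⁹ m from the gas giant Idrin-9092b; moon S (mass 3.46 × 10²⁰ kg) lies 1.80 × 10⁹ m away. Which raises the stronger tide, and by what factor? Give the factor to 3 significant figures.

Moon P, by a factor of ≈ 113

The tide-raising term goes as M/d³ (the gradient of a 1/d² field).
Moon P: (3.99 × 10²²) / (1.81 × 10⁹)³ = 6.729 × 10⁻⁶
Moon S: (3.46 × 10²⁰) / (1.80 × 10⁹)³ = 5.933 × 10⁻⁸
Ratio (larger/smaller) = 113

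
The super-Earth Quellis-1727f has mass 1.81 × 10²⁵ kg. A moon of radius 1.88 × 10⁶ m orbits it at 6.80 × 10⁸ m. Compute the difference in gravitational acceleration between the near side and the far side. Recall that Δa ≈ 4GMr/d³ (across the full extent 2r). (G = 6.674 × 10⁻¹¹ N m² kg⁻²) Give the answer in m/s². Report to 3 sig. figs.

2.89 × 10⁻⁵ m/s²

Near-to-far spans 2r, so the tidal difference is twice the near-to-center value: 4GMr/d³.
a_tidal = 4GMr/d³
        = 4 × (6.674 × 10⁻¹¹) × (1.81 × 10²⁵) × (1.88 × 10⁶) / (6.80 × 10⁸)³
        = 2.89 × 10⁻⁵ m/s²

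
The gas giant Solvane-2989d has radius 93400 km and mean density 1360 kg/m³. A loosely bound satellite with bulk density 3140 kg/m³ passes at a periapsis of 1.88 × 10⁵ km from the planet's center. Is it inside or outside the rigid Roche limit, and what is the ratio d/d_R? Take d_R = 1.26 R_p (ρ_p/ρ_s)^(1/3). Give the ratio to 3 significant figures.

outside; d/d_R ≈ 2.11

d_R = 1.26 × (93400 km) × (1360/3140)^(1/3) = 89040 km
d/d_R = (1.88 × 10⁵) / (89040) = 2.11
Since d/d_R > 1, the body is outside the Roche limit.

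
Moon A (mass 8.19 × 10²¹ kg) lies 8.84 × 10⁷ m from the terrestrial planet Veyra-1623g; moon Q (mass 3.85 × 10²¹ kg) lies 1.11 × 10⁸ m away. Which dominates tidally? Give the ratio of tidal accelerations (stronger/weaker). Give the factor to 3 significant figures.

Moon A, by a factor of ≈ 4.21

Compare M/d³ for the two perturbers:
Moon A: (8.19 × 10²¹) / (8.84 × 10⁷)³ = 1.186 × 10⁻²
Moon Q: (3.85 × 10²¹) / (1.11 × 10⁸)³ = 2.815 × 10⁻³
Ratio (larger/smaller) = 4.21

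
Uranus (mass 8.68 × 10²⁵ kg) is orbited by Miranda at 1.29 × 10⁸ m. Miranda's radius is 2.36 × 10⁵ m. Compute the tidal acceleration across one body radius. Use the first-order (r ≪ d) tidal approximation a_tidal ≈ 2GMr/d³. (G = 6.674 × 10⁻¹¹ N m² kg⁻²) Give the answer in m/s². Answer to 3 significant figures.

1.27 × 10⁻³ m/s²

Δg = 2GMr/d³
   = 2 × (6.674 × 10⁻¹¹) × (8.68 × 10²⁵) × (2.36 × 10⁵) / (1.29 × 10⁸)³
   = 1.27 × 10⁻³ m/s²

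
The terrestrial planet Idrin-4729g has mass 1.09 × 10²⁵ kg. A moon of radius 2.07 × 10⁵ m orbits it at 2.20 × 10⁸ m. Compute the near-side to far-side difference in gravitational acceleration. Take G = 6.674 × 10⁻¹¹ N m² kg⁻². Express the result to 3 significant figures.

Differencing GM/(d−r)² and GM/(d+r)² to first order in r/d gives 4GMr/d³.
Δa = 4GMr/d³
   = 4 × (6.674 × 10⁻¹¹) × (1.09 × 10²⁵) × (2.07 × 10⁵) / (2.20 × 10⁸)³
   = 5.66 × 10⁻⁵ m/s²

5.66 × 10⁻⁵ m/s²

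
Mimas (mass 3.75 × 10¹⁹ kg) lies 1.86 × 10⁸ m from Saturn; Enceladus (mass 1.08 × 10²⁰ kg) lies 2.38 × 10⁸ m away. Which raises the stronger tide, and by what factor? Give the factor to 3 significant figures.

Enceladus, by a factor of ≈ 1.37

Tidal acceleration ∝ M/d³, so compare M/d³ for each.
Mimas: (3.75 × 10¹⁹) / (1.86 × 10⁸)³ = 5.828 × 10⁻⁶
Enceladus: (1.08 × 10²⁰) / (2.38 × 10⁸)³ = 8.011 × 10⁻⁶
Ratio (larger/smaller) = 1.37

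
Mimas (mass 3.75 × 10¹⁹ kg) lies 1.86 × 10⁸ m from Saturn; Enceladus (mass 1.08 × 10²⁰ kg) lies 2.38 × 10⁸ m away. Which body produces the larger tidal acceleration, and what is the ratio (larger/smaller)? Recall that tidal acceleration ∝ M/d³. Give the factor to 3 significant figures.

Enceladus, by a factor of ≈ 1.37

Tidal acceleration ∝ M/d³, so compare M/d³ for each.
Mimas: (3.75 × 10¹⁹) / (1.86 × 10⁸)³ = 5.828 × 10⁻⁶
Enceladus: (1.08 × 10²⁰) / (2.38 × 10⁸)³ = 8.011 × 10⁻⁶
Ratio (larger/smaller) = 1.37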